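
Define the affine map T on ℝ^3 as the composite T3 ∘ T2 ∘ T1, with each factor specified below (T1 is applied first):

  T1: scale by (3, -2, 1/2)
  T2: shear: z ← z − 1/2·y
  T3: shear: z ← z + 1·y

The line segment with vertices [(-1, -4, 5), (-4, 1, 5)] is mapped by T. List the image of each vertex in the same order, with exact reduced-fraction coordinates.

T1 scale by (3, -2, 1/2): (-1, -4, 5) → (-3, 8, 5/2); (-4, 1, 5) → (-12, -2, 5/2)
T2 shear: z ← z − 1/2·y: (-3, 8, 5/2) → (-3, 8, -3/2); (-12, -2, 5/2) → (-12, -2, 7/2)
T3 shear: z ← z + 1·y: (-3, 8, -3/2) → (-3, 8, 13/2); (-12, -2, 7/2) → (-12, -2, 3/2)

image vertices: (-3, 8, 13/2), (-12, -2, 3/2)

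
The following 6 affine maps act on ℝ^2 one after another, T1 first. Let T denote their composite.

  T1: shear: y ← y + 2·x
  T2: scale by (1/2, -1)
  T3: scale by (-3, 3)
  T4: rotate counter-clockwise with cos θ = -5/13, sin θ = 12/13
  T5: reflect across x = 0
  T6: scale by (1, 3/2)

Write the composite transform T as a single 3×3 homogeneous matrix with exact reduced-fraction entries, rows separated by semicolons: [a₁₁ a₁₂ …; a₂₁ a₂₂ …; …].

T1 = [1 0 0; 2 1 0; 0 0 1]
T2·T1 = [1/2 0 0; -2 -1 0; 0 0 1]
T3·…·T1 = [-3/2 0 0; -6 -3 0; 0 0 1]
T4·…·T1 = [159/26 36/13 0; 12/13 15/13 0; 0 0 1]
T5·…·T1 = [-159/26 -36/13 0; 12/13 15/13 0; 0 0 1]
T6·…·T1 = [-159/26 -36/13 0; 18/13 45/26 0; 0 0 1]

T = [-159/26 -36/13 0; 18/13 45/26 0; 0 0 1]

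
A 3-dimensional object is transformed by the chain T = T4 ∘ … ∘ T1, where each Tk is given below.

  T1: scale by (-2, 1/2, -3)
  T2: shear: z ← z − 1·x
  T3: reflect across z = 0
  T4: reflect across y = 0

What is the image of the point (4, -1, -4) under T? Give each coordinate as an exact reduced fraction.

T(p) = (-8, 1/2, -20)

T1 scale by (-2, 1/2, -3): (4, -1, -4) → (-8, -1/2, 12)
T2 shear: z ← z − 1·x: (-8, -1/2, 12) → (-8, -1/2, 20)
T3 reflect across z = 0: (-8, -1/2, 20) → (-8, -1/2, -20)
T4 reflect across y = 0: (-8, -1/2, -20) → (-8, 1/2, -20)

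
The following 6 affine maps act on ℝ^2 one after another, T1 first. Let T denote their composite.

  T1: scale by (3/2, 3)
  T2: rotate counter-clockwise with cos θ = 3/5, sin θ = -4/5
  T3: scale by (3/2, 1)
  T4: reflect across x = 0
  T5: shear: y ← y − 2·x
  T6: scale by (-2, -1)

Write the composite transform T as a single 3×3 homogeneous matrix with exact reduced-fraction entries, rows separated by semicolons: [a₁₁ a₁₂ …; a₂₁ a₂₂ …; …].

T1 = [3/2 0 0; 0 3 0; 0 0 1]
T2·T1 = [9/10 12/5 0; -6/5 9/5 0; 0 0 1]
T3·…·T1 = [27/20 18/5 0; -6/5 9/5 0; 0 0 1]
T4·…·T1 = [-27/20 -18/5 0; -6/5 9/5 0; 0 0 1]
T5·…·T1 = [-27/20 -18/5 0; 3/2 9 0; 0 0 1]
T6·…·T1 = [27/10 36/5 0; -3/2 -9 0; 0 0 1]

T = [27/10 36/5 0; -3/2 -9 0; 0 0 1]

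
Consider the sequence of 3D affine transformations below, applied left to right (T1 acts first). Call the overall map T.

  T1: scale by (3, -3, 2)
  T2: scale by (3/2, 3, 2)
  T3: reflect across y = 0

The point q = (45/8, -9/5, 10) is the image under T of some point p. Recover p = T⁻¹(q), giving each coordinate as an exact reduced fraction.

p = (5/4, -1/5, 5/2)

T1 = [3 0 0 0; 0 -3 0 0; 0 0 2 0; 0 0 0 1]
T2·T1 = [9/2 0 0 0; 0 -9 0 0; 0 0 4 0; 0 0 0 1]
T3·…·T1 = [9/2 0 0 0; 0 9 0 0; 0 0 4 0; 0 0 0 1]
det M = 162; M⁻¹ = [2/9 0 0 0; 0 1/9 0 0; 0 0 1/4 0; 0 0 0 1]
M⁻¹ · (45/8, -9/5, 10)ᵀ = (5/4, -1/5, 5/2)ᵀ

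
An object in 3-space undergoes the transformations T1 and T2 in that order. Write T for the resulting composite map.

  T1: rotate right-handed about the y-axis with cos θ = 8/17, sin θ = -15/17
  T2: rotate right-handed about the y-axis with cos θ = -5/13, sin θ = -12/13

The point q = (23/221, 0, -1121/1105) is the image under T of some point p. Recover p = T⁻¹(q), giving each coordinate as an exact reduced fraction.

p = (-1/5, 0, 1)

T1 = [8/17 0 -15/17 0; 0 1 0 0; 15/17 0 8/17 0; 0 0 0 1]
T2·T1 = [-220/221 0 -21/221 0; 0 1 0 0; 21/221 0 -220/221 0; 0 0 0 1]
det M = 1; M⁻¹ = [-220/221 0 21/221 0; 0 1 0 0; -21/221 0 -220/221 0; 0 0 0 1]
M⁻¹ · (23/221, 0, -1121/1105)ᵀ = (-1/5, 0, 1)ᵀ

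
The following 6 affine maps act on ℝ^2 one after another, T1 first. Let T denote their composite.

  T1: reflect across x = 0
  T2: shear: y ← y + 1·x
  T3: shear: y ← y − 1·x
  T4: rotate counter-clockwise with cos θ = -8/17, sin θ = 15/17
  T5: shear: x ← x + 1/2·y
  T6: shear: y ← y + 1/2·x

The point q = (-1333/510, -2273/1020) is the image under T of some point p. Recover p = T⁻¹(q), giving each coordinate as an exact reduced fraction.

T1 = [-1 0 0; 0 1 0; 0 0 1]
T2·T1 = [-1 0 0; -1 1 0; 0 0 1]
T3·…·T1 = [-1 0 0; 0 1 0; 0 0 1]
T4·…·T1 = [8/17 -15/17 0; -15/17 -8/17 0; 0 0 1]
T5·…·T1 = [1/34 -19/17 0; -15/17 -8/17 0; 0 0 1]
T6·…·T1 = [1/34 -19/17 0; -59/68 -35/34 0; 0 0 1]
det M = -1; M⁻¹ = [35/34 -19/17 0; -59/68 -1/34 0; 0 0 1]
M⁻¹ · (-1333/510, -2273/1020)ᵀ = (-1/5, 7/3)ᵀ

p = (-1/5, 7/3)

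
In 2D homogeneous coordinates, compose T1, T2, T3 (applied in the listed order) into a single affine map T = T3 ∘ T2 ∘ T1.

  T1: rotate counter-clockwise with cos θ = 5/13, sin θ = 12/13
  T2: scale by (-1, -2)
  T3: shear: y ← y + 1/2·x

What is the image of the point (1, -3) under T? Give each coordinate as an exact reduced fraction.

T1 rotate counter-clockwise with cos θ = 5/13, sin θ = 12/13: (1, -3) → (41/13, -3/13)
T2 scale by (-1, -2): (41/13, -3/13) → (-41/13, 6/13)
T3 shear: y ← y + 1/2·x: (-41/13, 6/13) → (-41/13, -29/26)

T(p) = (-41/13, -29/26)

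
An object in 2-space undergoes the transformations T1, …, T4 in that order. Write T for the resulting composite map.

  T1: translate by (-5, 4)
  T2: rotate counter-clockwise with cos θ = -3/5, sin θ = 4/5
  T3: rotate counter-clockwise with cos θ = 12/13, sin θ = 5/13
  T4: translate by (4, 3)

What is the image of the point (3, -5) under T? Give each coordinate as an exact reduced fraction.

T1 translate by (-5, 4): (3, -5) → (-2, -1)
T2 rotate counter-clockwise with cos θ = -3/5, sin θ = 4/5: (-2, -1) → (2, -1)
T3 rotate counter-clockwise with cos θ = 12/13, sin θ = 5/13: (2, -1) → (29/13, -2/13)
T4 translate by (4, 3): (29/13, -2/13) → (81/13, 37/13)

T(p) = (81/13, 37/13)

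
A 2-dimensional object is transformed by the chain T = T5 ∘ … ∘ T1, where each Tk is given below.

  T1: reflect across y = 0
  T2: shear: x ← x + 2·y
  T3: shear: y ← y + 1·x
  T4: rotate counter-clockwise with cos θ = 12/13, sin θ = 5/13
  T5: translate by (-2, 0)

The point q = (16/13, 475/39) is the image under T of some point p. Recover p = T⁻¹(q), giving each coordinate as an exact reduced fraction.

T1 = [1 0 0; 0 -1 0; 0 0 1]
T2·T1 = [1 -2 0; 0 -1 0; 0 0 1]
T3·…·T1 = [1 -2 0; 1 -3 0; 0 0 1]
T4·…·T1 = [7/13 -9/13 0; 17/13 -46/13 0; 0 0 1]
T5·…·T1 = [7/13 -9/13 -2; 17/13 -46/13 0; 0 0 1]
det M = -1; M⁻¹ = [46/13 -9/13 92/13; 17/13 -7/13 34/13; 0 0 1]
M⁻¹ · (16/13, 475/39)ᵀ = (3, -7/3)ᵀ

p = (3, -7/3)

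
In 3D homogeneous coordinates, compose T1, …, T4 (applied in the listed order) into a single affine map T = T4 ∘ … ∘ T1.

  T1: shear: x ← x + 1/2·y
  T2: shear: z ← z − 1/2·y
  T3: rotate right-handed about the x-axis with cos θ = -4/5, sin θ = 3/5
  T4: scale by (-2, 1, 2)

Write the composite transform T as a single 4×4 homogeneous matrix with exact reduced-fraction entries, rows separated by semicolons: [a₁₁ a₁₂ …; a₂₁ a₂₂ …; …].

T = [-2 -1 0 0; 0 -1/2 -3/5 0; 0 2 -8/5 0; 0 0 0 1]

T1 = [1 1/2 0 0; 0 1 0 0; 0 0 1 0; 0 0 0 1]
T2·T1 = [1 1/2 0 0; 0 1 0 0; 0 -1/2 1 0; 0 0 0 1]
T3·…·T1 = [1 1/2 0 0; 0 -1/2 -3/5 0; 0 1 -4/5 0; 0 0 0 1]
T4·…·T1 = [-2 -1 0 0; 0 -1/2 -3/5 0; 0 2 -8/5 0; 0 0 0 1]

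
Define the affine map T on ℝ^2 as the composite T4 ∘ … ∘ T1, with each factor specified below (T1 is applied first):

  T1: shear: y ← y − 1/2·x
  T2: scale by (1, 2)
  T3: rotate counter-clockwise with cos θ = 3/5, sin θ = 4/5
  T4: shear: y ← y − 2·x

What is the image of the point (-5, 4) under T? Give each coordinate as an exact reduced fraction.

T1 shear: y ← y − 1/2·x: (-5, 4) → (-5, 13/2)
T2 scale by (1, 2): (-5, 13/2) → (-5, 13)
T3 rotate counter-clockwise with cos θ = 3/5, sin θ = 4/5: (-5, 13) → (-67/5, 19/5)
T4 shear: y ← y − 2·x: (-67/5, 19/5) → (-67/5, 153/5)

T(p) = (-67/5, 153/5)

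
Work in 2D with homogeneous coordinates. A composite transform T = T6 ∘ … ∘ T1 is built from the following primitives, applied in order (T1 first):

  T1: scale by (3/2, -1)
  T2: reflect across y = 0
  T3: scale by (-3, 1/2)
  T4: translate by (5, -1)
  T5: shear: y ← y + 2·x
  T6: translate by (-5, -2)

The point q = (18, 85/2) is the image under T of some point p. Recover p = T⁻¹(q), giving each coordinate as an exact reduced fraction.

p = (-4, -1)

T1 = [3/2 0 0; 0 -1 0; 0 0 1]
T2·T1 = [3/2 0 0; 0 1 0; 0 0 1]
T3·…·T1 = [-9/2 0 0; 0 1/2 0; 0 0 1]
T4·…·T1 = [-9/2 0 5; 0 1/2 -1; 0 0 1]
T5·…·T1 = [-9/2 0 5; -9 1/2 9; 0 0 1]
T6·…·T1 = [-9/2 0 0; -9 1/2 7; 0 0 1]
det M = -9/4; M⁻¹ = [-2/9 0 0; -4 2 -14; 0 0 1]
M⁻¹ · (18, 85/2)ᵀ = (-4, -1)ᵀ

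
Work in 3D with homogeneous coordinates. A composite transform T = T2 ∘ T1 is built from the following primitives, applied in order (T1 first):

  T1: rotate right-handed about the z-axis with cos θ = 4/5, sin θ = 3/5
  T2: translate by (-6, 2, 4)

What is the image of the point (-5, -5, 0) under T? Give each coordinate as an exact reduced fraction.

T1 rotate right-handed about the z-axis with cos θ = 4/5, sin θ = 3/5: (-5, -5, 0) → (-1, -7, 0)
T2 translate by (-6, 2, 4): (-1, -7, 0) → (-7, -5, 4)

T(p) = (-7, -5, 4)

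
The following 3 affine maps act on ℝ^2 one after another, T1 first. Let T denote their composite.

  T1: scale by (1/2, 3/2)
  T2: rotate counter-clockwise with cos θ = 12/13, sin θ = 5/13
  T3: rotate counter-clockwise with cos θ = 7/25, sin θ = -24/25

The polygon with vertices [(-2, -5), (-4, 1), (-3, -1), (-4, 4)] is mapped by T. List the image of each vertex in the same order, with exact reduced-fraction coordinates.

image vertices: (-4203/650, -1277/325), (-57/650, 812/325), (-1371/650, 147/650), (222/65, 346/65)

T1 scale by (1/2, 3/2): (-2, -5) → (-1, -15/2); (-4, 1) → (-2, 3/2); (-3, -1) → (-3/2, -3/2); (-4, 4) → (-2, 6)
T2 rotate counter-clockwise with cos θ = 12/13, sin θ = 5/13: (-1, -15/2) → (51/26, -95/13); (-2, 3/2) → (-63/26, 8/13); (-3/2, -3/2) → (-21/26, -51/26); (-2, 6) → (-54/13, 62/13)
T3 rotate counter-clockwise with cos θ = 7/25, sin θ = -24/25: (51/26, -95/13) → (-4203/650, -1277/325); (-63/26, 8/13) → (-57/650, 812/325); (-21/26, -51/26) → (-1371/650, 147/650); (-54/13, 62/13) → (222/65, 346/65)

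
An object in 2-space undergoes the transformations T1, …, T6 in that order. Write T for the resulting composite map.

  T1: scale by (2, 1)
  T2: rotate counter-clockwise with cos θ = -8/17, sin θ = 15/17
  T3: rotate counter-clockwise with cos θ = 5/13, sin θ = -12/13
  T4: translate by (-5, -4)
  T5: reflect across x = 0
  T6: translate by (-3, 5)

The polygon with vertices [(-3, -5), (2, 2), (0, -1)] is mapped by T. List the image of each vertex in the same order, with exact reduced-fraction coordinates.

image vertices: (427/221, -1505/221), (224/221, 1185/221), (271/221, 81/221)

T1 scale by (2, 1): (-3, -5) → (-6, -5); (2, 2) → (4, 2); (0, -1) → (0, -1)
T2 rotate counter-clockwise with cos θ = -8/17, sin θ = 15/17: (-6, -5) → (123/17, -50/17); (4, 2) → (-62/17, 44/17); (0, -1) → (15/17, 8/17)
T3 rotate counter-clockwise with cos θ = 5/13, sin θ = -12/13: (123/17, -50/17) → (15/221, -1726/221); (-62/17, 44/17) → (218/221, 964/221); (15/17, 8/17) → (171/221, -140/221)
T4 translate by (-5, -4): (15/221, -1726/221) → (-1090/221, -2610/221); (218/221, 964/221) → (-887/221, 80/221); (171/221, -140/221) → (-934/221, -1024/221)
T5 reflect across x = 0: (-1090/221, -2610/221) → (1090/221, -2610/221); (-887/221, 80/221) → (887/221, 80/221); (-934/221, -1024/221) → (934/221, -1024/221)
T6 translate by (-3, 5): (1090/221, -2610/221) → (427/221, -1505/221); (887/221, 80/221) → (224/221, 1185/221); (934/221, -1024/221) → (271/221, 81/221)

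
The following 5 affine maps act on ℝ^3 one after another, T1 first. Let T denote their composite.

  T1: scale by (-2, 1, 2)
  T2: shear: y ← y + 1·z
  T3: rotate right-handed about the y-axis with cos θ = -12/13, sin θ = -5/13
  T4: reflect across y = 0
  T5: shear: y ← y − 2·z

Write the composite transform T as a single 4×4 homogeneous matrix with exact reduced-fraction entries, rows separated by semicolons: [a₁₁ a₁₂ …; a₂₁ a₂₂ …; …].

T1 = [-2 0 0 0; 0 1 0 0; 0 0 2 0; 0 0 0 1]
T2·T1 = [-2 0 0 0; 0 1 2 0; 0 0 2 0; 0 0 0 1]
T3·…·T1 = [24/13 0 -10/13 0; 0 1 2 0; -10/13 0 -24/13 0; 0 0 0 1]
T4·…·T1 = [24/13 0 -10/13 0; 0 -1 -2 0; -10/13 0 -24/13 0; 0 0 0 1]
T5·…·T1 = [24/13 0 -10/13 0; 20/13 -1 22/13 0; -10/13 0 -24/13 0; 0 0 0 1]

T = [24/13 0 -10/13 0; 20/13 -1 22/13 0; -10/13 0 -24/13 0; 0 0 0 1]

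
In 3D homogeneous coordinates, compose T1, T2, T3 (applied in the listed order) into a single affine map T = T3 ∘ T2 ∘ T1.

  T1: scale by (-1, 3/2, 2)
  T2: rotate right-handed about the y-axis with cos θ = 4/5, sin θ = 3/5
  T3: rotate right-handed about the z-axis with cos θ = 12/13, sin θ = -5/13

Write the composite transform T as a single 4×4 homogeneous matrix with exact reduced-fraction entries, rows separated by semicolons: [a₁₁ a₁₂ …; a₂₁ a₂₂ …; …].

T1 = [-1 0 0 0; 0 3/2 0 0; 0 0 2 0; 0 0 0 1]
T2·T1 = [-4/5 0 6/5 0; 0 3/2 0 0; 3/5 0 8/5 0; 0 0 0 1]
T3·…·T1 = [-48/65 15/26 72/65 0; 4/13 18/13 -6/13 0; 3/5 0 8/5 0; 0 0 0 1]

T = [-48/65 15/26 72/65 0; 4/13 18/13 -6/13 0; 3/5 0 8/5 0; 0 0 0 1]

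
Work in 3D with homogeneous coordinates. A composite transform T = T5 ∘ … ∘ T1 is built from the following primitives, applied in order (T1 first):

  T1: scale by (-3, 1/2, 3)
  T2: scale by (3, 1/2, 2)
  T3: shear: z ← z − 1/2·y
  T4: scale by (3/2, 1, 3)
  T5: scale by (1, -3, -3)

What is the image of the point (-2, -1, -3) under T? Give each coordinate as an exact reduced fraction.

T(p) = (27, 3/4, 1287/8)

T1 scale by (-3, 1/2, 3): (-2, -1, -3) → (6, -1/2, -9)
T2 scale by (3, 1/2, 2): (6, -1/2, -9) → (18, -1/4, -18)
T3 shear: z ← z − 1/2·y: (18, -1/4, -18) → (18, -1/4, -143/8)
T4 scale by (3/2, 1, 3): (18, -1/4, -143/8) → (27, -1/4, -429/8)
T5 scale by (1, -3, -3): (27, -1/4, -429/8) → (27, 3/4, 1287/8)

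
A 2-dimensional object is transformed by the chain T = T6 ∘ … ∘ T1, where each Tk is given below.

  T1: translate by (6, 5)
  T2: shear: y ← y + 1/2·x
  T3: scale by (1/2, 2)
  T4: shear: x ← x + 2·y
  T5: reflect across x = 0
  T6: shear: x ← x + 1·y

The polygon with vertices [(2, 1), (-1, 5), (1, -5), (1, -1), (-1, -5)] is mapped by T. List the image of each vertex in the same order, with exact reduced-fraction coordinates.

image vertices: (-24, 20), (-55/2, 25), (-21/2, 7), (-37/2, 15), (-15/2, 5)

T1 translate by (6, 5): (2, 1) → (8, 6); (-1, 5) → (5, 10); (1, -5) → (7, 0); (1, -1) → (7, 4); (-1, -5) → (5, 0)
T2 shear: y ← y + 1/2·x: (8, 6) → (8, 10); (5, 10) → (5, 25/2); (7, 0) → (7, 7/2); (7, 4) → (7, 15/2); (5, 0) → (5, 5/2)
T3 scale by (1/2, 2): (8, 10) → (4, 20); (5, 25/2) → (5/2, 25); (7, 7/2) → (7/2, 7); (7, 15/2) → (7/2, 15); (5, 5/2) → (5/2, 5)
T4 shear: x ← x + 2·y: (4, 20) → (44, 20); (5/2, 25) → (105/2, 25); (7/2, 7) → (35/2, 7); (7/2, 15) → (67/2, 15); (5/2, 5) → (25/2, 5)
T5 reflect across x = 0: (44, 20) → (-44, 20); (105/2, 25) → (-105/2, 25); (35/2, 7) → (-35/2, 7); (67/2, 15) → (-67/2, 15); (25/2, 5) → (-25/2, 5)
T6 shear: x ← x + 1·y: (-44, 20) → (-24, 20); (-105/2, 25) → (-55/2, 25); (-35/2, 7) → (-21/2, 7); (-67/2, 15) → (-37/2, 15); (-25/2, 5) → (-15/2, 5)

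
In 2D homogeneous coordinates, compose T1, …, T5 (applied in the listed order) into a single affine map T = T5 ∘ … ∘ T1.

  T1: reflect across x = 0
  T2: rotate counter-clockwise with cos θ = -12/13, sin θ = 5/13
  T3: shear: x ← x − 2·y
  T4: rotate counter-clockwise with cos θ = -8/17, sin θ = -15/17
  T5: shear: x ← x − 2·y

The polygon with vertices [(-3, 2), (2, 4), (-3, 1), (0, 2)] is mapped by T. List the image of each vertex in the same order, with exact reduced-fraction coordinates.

T1 reflect across x = 0: (-3, 2) → (3, 2); (2, 4) → (-2, 4); (-3, 1) → (3, 1); (0, 2) → (0, 2)
T2 rotate counter-clockwise with cos θ = -12/13, sin θ = 5/13: (3, 2) → (-46/13, -9/13); (-2, 4) → (4/13, -58/13); (3, 1) → (-41/13, 3/13); (0, 2) → (-10/13, -24/13)
T3 shear: x ← x − 2·y: (-46/13, -9/13) → (-28/13, -9/13); (4/13, -58/13) → (120/13, -58/13); (-41/13, 3/13) → (-47/13, 3/13); (-10/13, -24/13) → (38/13, -24/13)
T4 rotate counter-clockwise with cos θ = -8/17, sin θ = -15/17: (-28/13, -9/13) → (89/221, 492/221); (120/13, -58/13) → (-1830/221, -1336/221); (-47/13, 3/13) → (421/221, 681/221); (38/13, -24/13) → (-664/221, -378/221)
T5 shear: x ← x − 2·y: (89/221, 492/221) → (-895/221, 492/221); (-1830/221, -1336/221) → (842/221, -1336/221); (421/221, 681/221) → (-941/221, 681/221); (-664/221, -378/221) → (92/221, -378/221)

image vertices: (-895/221, 492/221), (842/221, -1336/221), (-941/221, 681/221), (92/221, -378/221)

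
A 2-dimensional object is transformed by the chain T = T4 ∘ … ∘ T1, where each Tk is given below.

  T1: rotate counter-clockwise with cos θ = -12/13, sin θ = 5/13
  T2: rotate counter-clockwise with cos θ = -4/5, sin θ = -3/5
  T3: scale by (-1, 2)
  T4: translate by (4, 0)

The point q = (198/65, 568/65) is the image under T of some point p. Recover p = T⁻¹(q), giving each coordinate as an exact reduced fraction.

p = (2, 4)

T1 = [-12/13 -5/13 0; 5/13 -12/13 0; 0 0 1]
T2·T1 = [63/65 -16/65 0; 16/65 63/65 0; 0 0 1]
T3·…·T1 = [-63/65 16/65 0; 32/65 126/65 0; 0 0 1]
T4·…·T1 = [-63/65 16/65 4; 32/65 126/65 0; 0 0 1]
det M = -2; M⁻¹ = [-63/65 8/65 252/65; 16/65 63/130 -64/65; 0 0 1]
M⁻¹ · (198/65, 568/65)ᵀ = (2, 4)ᵀ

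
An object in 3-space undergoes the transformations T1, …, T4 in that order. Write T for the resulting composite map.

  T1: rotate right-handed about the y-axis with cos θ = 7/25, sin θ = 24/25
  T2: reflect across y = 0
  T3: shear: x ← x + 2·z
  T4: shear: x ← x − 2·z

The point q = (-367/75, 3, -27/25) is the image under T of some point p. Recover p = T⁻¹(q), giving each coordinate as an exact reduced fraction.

T1 = [7/25 0 24/25 0; 0 1 0 0; -24/25 0 7/25 0; 0 0 0 1]
T2·T1 = [7/25 0 24/25 0; 0 -1 0 0; -24/25 0 7/25 0; 0 0 0 1]
T3·…·T1 = [-41/25 0 38/25 0; 0 -1 0 0; -24/25 0 7/25 0; 0 0 0 1]
T4·…·T1 = [7/25 0 24/25 0; 0 -1 0 0; -24/25 0 7/25 0; 0 0 0 1]
det M = -1; M⁻¹ = [7/25 0 -24/25 0; 0 -1 0 0; 24/25 0 7/25 0; 0 0 0 1]
M⁻¹ · (-367/75, 3, -27/25)ᵀ = (-1/3, -3, -5)ᵀ

p = (-1/3, -3, -5)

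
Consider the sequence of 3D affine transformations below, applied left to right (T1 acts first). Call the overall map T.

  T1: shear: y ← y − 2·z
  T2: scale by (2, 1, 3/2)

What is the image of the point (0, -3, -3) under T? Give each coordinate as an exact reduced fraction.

T1 shear: y ← y − 2·z: (0, -3, -3) → (0, 3, -3)
T2 scale by (2, 1, 3/2): (0, 3, -3) → (0, 3, -9/2)

T(p) = (0, 3, -9/2)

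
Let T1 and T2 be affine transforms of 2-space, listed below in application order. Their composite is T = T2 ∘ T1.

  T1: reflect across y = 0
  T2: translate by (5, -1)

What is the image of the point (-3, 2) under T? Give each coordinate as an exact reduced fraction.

T(p) = (2, -3)

T1 reflect across y = 0: (-3, 2) → (-3, -2)
T2 translate by (5, -1): (-3, -2) → (2, -3)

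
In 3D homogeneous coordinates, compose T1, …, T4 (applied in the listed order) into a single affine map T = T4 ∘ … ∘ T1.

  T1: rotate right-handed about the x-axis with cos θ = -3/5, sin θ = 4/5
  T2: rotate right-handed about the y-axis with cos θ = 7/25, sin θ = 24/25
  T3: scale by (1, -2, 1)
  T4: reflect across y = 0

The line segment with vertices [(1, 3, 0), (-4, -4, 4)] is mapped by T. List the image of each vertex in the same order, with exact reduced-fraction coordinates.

T1 rotate right-handed about the x-axis with cos θ = -3/5, sin θ = 4/5: (1, 3, 0) → (1, -9/5, 12/5); (-4, -4, 4) → (-4, -4/5, -28/5)
T2 rotate right-handed about the y-axis with cos θ = 7/25, sin θ = 24/25: (1, -9/5, 12/5) → (323/125, -9/5, -36/125); (-4, -4/5, -28/5) → (-812/125, -4/5, 284/125)
T3 scale by (1, -2, 1): (323/125, -9/5, -36/125) → (323/125, 18/5, -36/125); (-812/125, -4/5, 284/125) → (-812/125, 8/5, 284/125)
T4 reflect across y = 0: (323/125, 18/5, -36/125) → (323/125, -18/5, -36/125); (-812/125, 8/5, 284/125) → (-812/125, -8/5, 284/125)

image vertices: (323/125, -18/5, -36/125), (-812/125, -8/5, 284/125)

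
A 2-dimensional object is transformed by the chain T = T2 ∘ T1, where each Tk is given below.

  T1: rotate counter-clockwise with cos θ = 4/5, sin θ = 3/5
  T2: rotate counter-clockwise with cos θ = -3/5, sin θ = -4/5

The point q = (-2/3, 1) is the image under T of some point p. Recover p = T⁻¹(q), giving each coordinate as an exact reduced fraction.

T1 = [4/5 -3/5 0; 3/5 4/5 0; 0 0 1]
T2·T1 = [0 1 0; -1 0 0; 0 0 1]
det M = 1; M⁻¹ = [0 -1 0; 1 0 0; 0 0 1]
M⁻¹ · (-2/3, 1)ᵀ = (-1, -2/3)ᵀ

p = (-1, -2/3)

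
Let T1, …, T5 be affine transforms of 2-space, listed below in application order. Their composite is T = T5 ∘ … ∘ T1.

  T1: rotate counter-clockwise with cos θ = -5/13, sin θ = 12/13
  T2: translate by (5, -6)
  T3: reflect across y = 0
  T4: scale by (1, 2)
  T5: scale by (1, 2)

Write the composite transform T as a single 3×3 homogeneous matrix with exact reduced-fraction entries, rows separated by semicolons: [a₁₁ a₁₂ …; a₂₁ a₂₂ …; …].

T1 = [-5/13 -12/13 0; 12/13 -5/13 0; 0 0 1]
T2·T1 = [-5/13 -12/13 5; 12/13 -5/13 -6; 0 0 1]
T3·…·T1 = [-5/13 -12/13 5; -12/13 5/13 6; 0 0 1]
T4·…·T1 = [-5/13 -12/13 5; -24/13 10/13 12; 0 0 1]
T5·…·T1 = [-5/13 -12/13 5; -48/13 20/13 24; 0 0 1]

T = [-5/13 -12/13 5; -48/13 20/13 24; 0 0 1]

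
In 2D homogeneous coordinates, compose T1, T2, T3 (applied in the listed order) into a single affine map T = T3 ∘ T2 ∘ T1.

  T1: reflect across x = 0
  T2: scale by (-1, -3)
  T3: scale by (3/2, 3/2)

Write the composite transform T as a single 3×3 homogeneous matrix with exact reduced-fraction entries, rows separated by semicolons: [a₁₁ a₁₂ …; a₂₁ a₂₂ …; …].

T = [3/2 0 0; 0 -9/2 0; 0 0 1]

T1 = [-1 0 0; 0 1 0; 0 0 1]
T2·T1 = [1 0 0; 0 -3 0; 0 0 1]
T3·…·T1 = [3/2 0 0; 0 -9/2 0; 0 0 1]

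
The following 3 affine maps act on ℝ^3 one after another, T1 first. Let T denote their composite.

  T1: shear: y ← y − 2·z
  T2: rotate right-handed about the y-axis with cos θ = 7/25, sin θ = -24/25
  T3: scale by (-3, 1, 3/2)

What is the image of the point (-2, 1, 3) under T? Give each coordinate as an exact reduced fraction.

T(p) = (258/25, -5, -81/50)

T1 shear: y ← y − 2·z: (-2, 1, 3) → (-2, -5, 3)
T2 rotate right-handed about the y-axis with cos θ = 7/25, sin θ = -24/25: (-2, -5, 3) → (-86/25, -5, -27/25)
T3 scale by (-3, 1, 3/2): (-86/25, -5, -27/25) → (258/25, -5, -81/50)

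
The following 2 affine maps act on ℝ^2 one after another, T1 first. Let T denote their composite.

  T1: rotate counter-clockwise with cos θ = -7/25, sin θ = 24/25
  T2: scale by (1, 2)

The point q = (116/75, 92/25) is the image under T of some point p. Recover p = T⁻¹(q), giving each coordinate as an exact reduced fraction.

p = (4/3, -2)

T1 = [-7/25 -24/25 0; 24/25 -7/25 0; 0 0 1]
T2·T1 = [-7/25 -24/25 0; 48/25 -14/25 0; 0 0 1]
det M = 2; M⁻¹ = [-7/25 12/25 0; -24/25 -7/50 0; 0 0 1]
M⁻¹ · (116/75, 92/25)ᵀ = (4/3, -2)ᵀ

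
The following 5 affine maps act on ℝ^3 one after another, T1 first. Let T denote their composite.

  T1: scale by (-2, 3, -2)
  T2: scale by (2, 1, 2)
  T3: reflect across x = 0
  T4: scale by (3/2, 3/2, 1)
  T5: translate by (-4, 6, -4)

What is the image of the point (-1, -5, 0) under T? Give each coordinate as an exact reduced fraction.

T(p) = (-10, -33/2, -4)

T1 scale by (-2, 3, -2): (-1, -5, 0) → (2, -15, 0)
T2 scale by (2, 1, 2): (2, -15, 0) → (4, -15, 0)
T3 reflect across x = 0: (4, -15, 0) → (-4, -15, 0)
T4 scale by (3/2, 3/2, 1): (-4, -15, 0) → (-6, -45/2, 0)
T5 translate by (-4, 6, -4): (-6, -45/2, 0) → (-10, -33/2, -4)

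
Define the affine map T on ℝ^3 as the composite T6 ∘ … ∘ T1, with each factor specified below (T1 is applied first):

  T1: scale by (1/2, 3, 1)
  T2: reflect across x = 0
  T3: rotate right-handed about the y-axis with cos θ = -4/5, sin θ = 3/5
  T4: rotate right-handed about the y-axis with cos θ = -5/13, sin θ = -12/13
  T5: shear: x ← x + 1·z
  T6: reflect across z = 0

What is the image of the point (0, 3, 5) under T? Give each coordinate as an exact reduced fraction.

T(p) = (89/13, 9, -56/13)

T1 scale by (1/2, 3, 1): (0, 3, 5) → (0, 9, 5)
T2 reflect across x = 0: (0, 9, 5) → (0, 9, 5)
T3 rotate right-handed about the y-axis with cos θ = -4/5, sin θ = 3/5: (0, 9, 5) → (3, 9, -4)
T4 rotate right-handed about the y-axis with cos θ = -5/13, sin θ = -12/13: (3, 9, -4) → (33/13, 9, 56/13)
T5 shear: x ← x + 1·z: (33/13, 9, 56/13) → (89/13, 9, 56/13)
T6 reflect across z = 0: (89/13, 9, 56/13) → (89/13, 9, -56/13)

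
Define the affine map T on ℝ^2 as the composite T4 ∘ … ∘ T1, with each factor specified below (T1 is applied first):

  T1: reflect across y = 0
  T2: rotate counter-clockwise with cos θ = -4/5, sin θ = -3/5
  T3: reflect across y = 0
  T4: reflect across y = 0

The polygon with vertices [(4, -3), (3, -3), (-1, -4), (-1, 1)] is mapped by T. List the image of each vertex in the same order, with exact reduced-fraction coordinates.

image vertices: (-7/5, -24/5), (-3/5, -21/5), (16/5, -13/5), (1/5, 7/5)

T1 reflect across y = 0: (4, -3) → (4, 3); (3, -3) → (3, 3); (-1, -4) → (-1, 4); (-1, 1) → (-1, -1)
T2 rotate counter-clockwise with cos θ = -4/5, sin θ = -3/5: (4, 3) → (-7/5, -24/5); (3, 3) → (-3/5, -21/5); (-1, 4) → (16/5, -13/5); (-1, -1) → (1/5, 7/5)
T3 reflect across y = 0: (-7/5, -24/5) → (-7/5, 24/5); (-3/5, -21/5) → (-3/5, 21/5); (16/5, -13/5) → (16/5, 13/5); (1/5, 7/5) → (1/5, -7/5)
T4 reflect across y = 0: (-7/5, 24/5) → (-7/5, -24/5); (-3/5, 21/5) → (-3/5, -21/5); (16/5, 13/5) → (16/5, -13/5); (1/5, -7/5) → (1/5, 7/5)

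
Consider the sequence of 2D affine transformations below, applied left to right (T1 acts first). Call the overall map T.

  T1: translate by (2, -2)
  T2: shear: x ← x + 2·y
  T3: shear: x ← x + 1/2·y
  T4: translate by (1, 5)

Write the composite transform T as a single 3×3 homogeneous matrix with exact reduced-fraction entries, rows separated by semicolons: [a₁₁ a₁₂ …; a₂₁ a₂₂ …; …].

T = [1 5/2 -2; 0 1 3; 0 0 1]

T1 = [1 0 2; 0 1 -2; 0 0 1]
T2·T1 = [1 2 -2; 0 1 -2; 0 0 1]
T3·…·T1 = [1 5/2 -3; 0 1 -2; 0 0 1]
T4·…·T1 = [1 5/2 -2; 0 1 3; 0 0 1]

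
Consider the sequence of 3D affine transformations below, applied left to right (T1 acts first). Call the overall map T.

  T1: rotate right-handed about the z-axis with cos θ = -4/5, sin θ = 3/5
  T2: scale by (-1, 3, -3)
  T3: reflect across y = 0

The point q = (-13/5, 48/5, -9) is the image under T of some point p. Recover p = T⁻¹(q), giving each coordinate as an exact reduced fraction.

p = (-4, 1, 3)

T1 = [-4/5 -3/5 0 0; 3/5 -4/5 0 0; 0 0 1 0; 0 0 0 1]
T2·T1 = [4/5 3/5 0 0; 9/5 -12/5 0 0; 0 0 -3 0; 0 0 0 1]
T3·…·T1 = [4/5 3/5 0 0; -9/5 12/5 0 0; 0 0 -3 0; 0 0 0 1]
det M = -9; M⁻¹ = [4/5 -1/5 0 0; 3/5 4/15 0 0; 0 0 -1/3 0; 0 0 0 1]
M⁻¹ · (-13/5, 48/5, -9)ᵀ = (-4, 1, 3)ᵀ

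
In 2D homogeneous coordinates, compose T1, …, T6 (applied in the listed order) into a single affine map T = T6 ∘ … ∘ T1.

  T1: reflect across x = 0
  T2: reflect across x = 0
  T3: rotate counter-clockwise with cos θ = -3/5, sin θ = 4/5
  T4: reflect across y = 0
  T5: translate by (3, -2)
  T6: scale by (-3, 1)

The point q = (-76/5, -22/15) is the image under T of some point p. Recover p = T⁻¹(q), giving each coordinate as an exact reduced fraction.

p = (-5/3, -4/3)

T1 = [-1 0 0; 0 1 0; 0 0 1]
T2·T1 = [1 0 0; 0 1 0; 0 0 1]
T3·…·T1 = [-3/5 -4/5 0; 4/5 -3/5 0; 0 0 1]
T4·…·T1 = [-3/5 -4/5 0; -4/5 3/5 0; 0 0 1]
T5·…·T1 = [-3/5 -4/5 3; -4/5 3/5 -2; 0 0 1]
T6·…·T1 = [9/5 12/5 -9; -4/5 3/5 -2; 0 0 1]
det M = 3; M⁻¹ = [1/5 -4/5 1/5; 4/15 3/5 18/5; 0 0 1]
M⁻¹ · (-76/5, -22/15)ᵀ = (-5/3, -4/3)ᵀ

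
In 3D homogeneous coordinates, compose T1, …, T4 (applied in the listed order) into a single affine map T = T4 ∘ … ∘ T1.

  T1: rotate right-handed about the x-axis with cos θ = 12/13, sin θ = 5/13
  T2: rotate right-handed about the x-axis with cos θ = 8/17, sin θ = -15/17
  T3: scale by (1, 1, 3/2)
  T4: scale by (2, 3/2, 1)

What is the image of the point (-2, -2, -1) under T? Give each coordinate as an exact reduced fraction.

T1 rotate right-handed about the x-axis with cos θ = 12/13, sin θ = 5/13: (-2, -2, -1) → (-2, -19/13, -22/13)
T2 rotate right-handed about the x-axis with cos θ = 8/17, sin θ = -15/17: (-2, -19/13, -22/13) → (-2, -482/221, 109/221)
T3 scale by (1, 1, 3/2): (-2, -482/221, 109/221) → (-2, -482/221, 327/442)
T4 scale by (2, 3/2, 1): (-2, -482/221, 327/442) → (-4, -723/221, 327/442)

T(p) = (-4, -723/221, 327/442)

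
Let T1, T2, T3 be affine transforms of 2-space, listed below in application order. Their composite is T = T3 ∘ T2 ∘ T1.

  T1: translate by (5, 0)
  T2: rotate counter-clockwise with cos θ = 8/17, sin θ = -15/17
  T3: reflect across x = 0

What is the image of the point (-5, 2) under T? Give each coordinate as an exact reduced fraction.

T(p) = (-30/17, 16/17)

T1 translate by (5, 0): (-5, 2) → (0, 2)
T2 rotate counter-clockwise with cos θ = 8/17, sin θ = -15/17: (0, 2) → (30/17, 16/17)
T3 reflect across x = 0: (30/17, 16/17) → (-30/17, 16/17)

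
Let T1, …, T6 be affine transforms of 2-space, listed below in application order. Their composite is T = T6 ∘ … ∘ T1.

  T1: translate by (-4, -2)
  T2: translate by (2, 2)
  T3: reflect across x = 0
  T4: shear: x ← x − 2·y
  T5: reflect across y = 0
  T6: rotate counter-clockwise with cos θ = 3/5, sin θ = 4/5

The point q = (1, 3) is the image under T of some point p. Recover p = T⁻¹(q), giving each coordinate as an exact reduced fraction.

p = (1, -1)

T1 = [1 0 -4; 0 1 -2; 0 0 1]
T2·T1 = [1 0 -2; 0 1 0; 0 0 1]
T3·…·T1 = [-1 0 2; 0 1 0; 0 0 1]
T4·…·T1 = [-1 -2 2; 0 1 0; 0 0 1]
T5·…·T1 = [-1 -2 2; 0 -1 0; 0 0 1]
T6·…·T1 = [-3/5 -2/5 6/5; -4/5 -11/5 8/5; 0 0 1]
det M = 1; M⁻¹ = [-11/5 2/5 2; 4/5 -3/5 0; 0 0 1]
M⁻¹ · (1, 3)ᵀ = (1, -1)ᵀ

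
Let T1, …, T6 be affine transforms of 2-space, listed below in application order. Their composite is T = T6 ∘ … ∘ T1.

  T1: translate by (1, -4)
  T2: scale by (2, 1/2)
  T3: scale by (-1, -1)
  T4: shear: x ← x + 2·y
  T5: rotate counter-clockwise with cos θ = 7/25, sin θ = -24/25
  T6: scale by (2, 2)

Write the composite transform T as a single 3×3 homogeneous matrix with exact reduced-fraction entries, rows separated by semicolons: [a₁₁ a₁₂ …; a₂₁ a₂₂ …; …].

T = [-28/25 -38/25 124/25; 96/25 41/25 -68/25; 0 0 1]

T1 = [1 0 1; 0 1 -4; 0 0 1]
T2·T1 = [2 0 2; 0 1/2 -2; 0 0 1]
T3·…·T1 = [-2 0 -2; 0 -1/2 2; 0 0 1]
T4·…·T1 = [-2 -1 2; 0 -1/2 2; 0 0 1]
T5·…·T1 = [-14/25 -19/25 62/25; 48/25 41/50 -34/25; 0 0 1]
T6·…·T1 = [-28/25 -38/25 124/25; 96/25 41/25 -68/25; 0 0 1]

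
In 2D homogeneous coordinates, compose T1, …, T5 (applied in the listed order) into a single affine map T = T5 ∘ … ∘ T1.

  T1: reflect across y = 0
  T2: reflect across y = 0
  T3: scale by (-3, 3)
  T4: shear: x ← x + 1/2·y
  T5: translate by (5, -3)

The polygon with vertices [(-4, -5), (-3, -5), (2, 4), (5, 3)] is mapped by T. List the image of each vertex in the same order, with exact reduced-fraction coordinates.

T1 reflect across y = 0: (-4, -5) → (-4, 5); (-3, -5) → (-3, 5); (2, 4) → (2, -4); (5, 3) → (5, -3)
T2 reflect across y = 0: (-4, 5) → (-4, -5); (-3, 5) → (-3, -5); (2, -4) → (2, 4); (5, -3) → (5, 3)
T3 scale by (-3, 3): (-4, -5) → (12, -15); (-3, -5) → (9, -15); (2, 4) → (-6, 12); (5, 3) → (-15, 9)
T4 shear: x ← x + 1/2·y: (12, -15) → (9/2, -15); (9, -15) → (3/2, -15); (-6, 12) → (0, 12); (-15, 9) → (-21/2, 9)
T5 translate by (5, -3): (9/2, -15) → (19/2, -18); (3/2, -15) → (13/2, -18); (0, 12) → (5, 9); (-21/2, 9) → (-11/2, 6)

image vertices: (19/2, -18), (13/2, -18), (5, 9), (-11/2, 6)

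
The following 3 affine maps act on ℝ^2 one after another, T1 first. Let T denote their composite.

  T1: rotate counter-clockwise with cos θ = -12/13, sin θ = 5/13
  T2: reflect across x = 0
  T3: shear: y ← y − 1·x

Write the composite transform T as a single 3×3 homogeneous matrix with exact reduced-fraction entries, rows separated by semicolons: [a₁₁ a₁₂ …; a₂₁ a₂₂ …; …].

T = [12/13 5/13 0; -7/13 -17/13 0; 0 0 1]

T1 = [-12/13 -5/13 0; 5/13 -12/13 0; 0 0 1]
T2·T1 = [12/13 5/13 0; 5/13 -12/13 0; 0 0 1]
T3·…·T1 = [12/13 5/13 0; -7/13 -17/13 0; 0 0 1]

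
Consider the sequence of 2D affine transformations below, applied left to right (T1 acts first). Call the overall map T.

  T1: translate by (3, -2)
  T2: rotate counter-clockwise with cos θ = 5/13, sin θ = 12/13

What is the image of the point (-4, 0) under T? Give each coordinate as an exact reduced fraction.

T(p) = (19/13, -22/13)

T1 translate by (3, -2): (-4, 0) → (-1, -2)
T2 rotate counter-clockwise with cos θ = 5/13, sin θ = 12/13: (-1, -2) → (19/13, -22/13)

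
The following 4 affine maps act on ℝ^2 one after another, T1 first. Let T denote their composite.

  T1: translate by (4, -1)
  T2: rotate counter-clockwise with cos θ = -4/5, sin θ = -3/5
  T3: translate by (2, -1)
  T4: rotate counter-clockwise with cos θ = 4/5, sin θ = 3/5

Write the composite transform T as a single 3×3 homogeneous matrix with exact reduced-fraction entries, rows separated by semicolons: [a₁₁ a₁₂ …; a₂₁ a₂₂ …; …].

T = [-7/25 24/25 3/25; -24/25 -7/25 -79/25; 0 0 1]

T1 = [1 0 4; 0 1 -1; 0 0 1]
T2·T1 = [-4/5 3/5 -19/5; -3/5 -4/5 -8/5; 0 0 1]
T3·…·T1 = [-4/5 3/5 -9/5; -3/5 -4/5 -13/5; 0 0 1]
T4·…·T1 = [-7/25 24/25 3/25; -24/25 -7/25 -79/25; 0 0 1]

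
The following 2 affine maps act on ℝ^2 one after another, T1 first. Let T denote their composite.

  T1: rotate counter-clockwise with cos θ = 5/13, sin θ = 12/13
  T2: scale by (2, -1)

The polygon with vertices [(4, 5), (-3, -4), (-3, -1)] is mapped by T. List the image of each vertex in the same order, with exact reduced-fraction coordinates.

image vertices: (-80/13, -73/13), (66/13, 56/13), (-6/13, 41/13)

T1 rotate counter-clockwise with cos θ = 5/13, sin θ = 12/13: (4, 5) → (-40/13, 73/13); (-3, -4) → (33/13, -56/13); (-3, -1) → (-3/13, -41/13)
T2 scale by (2, -1): (-40/13, 73/13) → (-80/13, -73/13); (33/13, -56/13) → (66/13, 56/13); (-3/13, -41/13) → (-6/13, 41/13)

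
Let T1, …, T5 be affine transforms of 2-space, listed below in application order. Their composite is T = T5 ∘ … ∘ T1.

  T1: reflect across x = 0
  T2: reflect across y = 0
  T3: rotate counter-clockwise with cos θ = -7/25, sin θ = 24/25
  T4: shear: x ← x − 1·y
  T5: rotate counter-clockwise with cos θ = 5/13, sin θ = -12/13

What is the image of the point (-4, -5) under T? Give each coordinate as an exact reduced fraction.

T(p) = (-313/325, 2813/325)

T1 reflect across x = 0: (-4, -5) → (4, -5)
T2 reflect across y = 0: (4, -5) → (4, 5)
T3 rotate counter-clockwise with cos θ = -7/25, sin θ = 24/25: (4, 5) → (-148/25, 61/25)
T4 shear: x ← x − 1·y: (-148/25, 61/25) → (-209/25, 61/25)
T5 rotate counter-clockwise with cos θ = 5/13, sin θ = -12/13: (-209/25, 61/25) → (-313/325, 2813/325)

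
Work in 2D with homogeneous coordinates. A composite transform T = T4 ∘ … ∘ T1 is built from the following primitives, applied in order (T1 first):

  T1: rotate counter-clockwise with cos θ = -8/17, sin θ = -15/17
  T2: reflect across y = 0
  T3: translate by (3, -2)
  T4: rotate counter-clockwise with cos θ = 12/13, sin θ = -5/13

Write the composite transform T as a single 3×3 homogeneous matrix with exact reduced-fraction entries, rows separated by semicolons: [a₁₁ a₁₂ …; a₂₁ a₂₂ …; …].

T1 = [-8/17 15/17 0; -15/17 -8/17 0; 0 0 1]
T2·T1 = [-8/17 15/17 0; 15/17 8/17 0; 0 0 1]
T3·…·T1 = [-8/17 15/17 3; 15/17 8/17 -2; 0 0 1]
T4·…·T1 = [-21/221 220/221 2; 220/221 21/221 -3; 0 0 1]

T = [-21/221 220/221 2; 220/221 21/221 -3; 0 0 1]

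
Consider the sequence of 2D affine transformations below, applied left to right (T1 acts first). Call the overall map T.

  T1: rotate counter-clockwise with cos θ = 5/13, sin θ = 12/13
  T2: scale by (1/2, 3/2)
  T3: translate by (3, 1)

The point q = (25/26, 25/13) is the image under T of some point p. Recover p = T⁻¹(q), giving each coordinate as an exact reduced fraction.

T1 = [5/13 -12/13 0; 12/13 5/13 0; 0 0 1]
T2·T1 = [5/26 -6/13 0; 18/13 15/26 0; 0 0 1]
T3·…·T1 = [5/26 -6/13 3; 18/13 15/26 1; 0 0 1]
det M = 3/4; M⁻¹ = [10/13 8/13 -38/13; -24/13 10/39 206/39; 0 0 1]
M⁻¹ · (25/26, 25/13)ᵀ = (-1, 4)ᵀ

p = (-1, 4)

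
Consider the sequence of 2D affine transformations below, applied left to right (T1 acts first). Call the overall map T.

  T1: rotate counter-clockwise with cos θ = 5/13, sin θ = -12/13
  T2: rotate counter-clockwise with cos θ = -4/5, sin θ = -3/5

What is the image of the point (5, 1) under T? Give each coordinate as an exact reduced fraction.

T(p) = (-313/65, 109/65)

T1 rotate counter-clockwise with cos θ = 5/13, sin θ = -12/13: (5, 1) → (37/13, -55/13)
T2 rotate counter-clockwise with cos θ = -4/5, sin θ = -3/5: (37/13, -55/13) → (-313/65, 109/65)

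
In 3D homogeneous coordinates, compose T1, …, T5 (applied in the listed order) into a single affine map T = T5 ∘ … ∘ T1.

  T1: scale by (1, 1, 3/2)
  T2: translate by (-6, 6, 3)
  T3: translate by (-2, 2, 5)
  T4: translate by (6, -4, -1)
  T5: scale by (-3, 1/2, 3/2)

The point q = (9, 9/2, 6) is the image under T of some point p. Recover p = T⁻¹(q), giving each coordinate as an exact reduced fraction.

T1 = [1 0 0 0; 0 1 0 0; 0 0 3/2 0; 0 0 0 1]
T2·T1 = [1 0 0 -6; 0 1 0 6; 0 0 3/2 3; 0 0 0 1]
T3·…·T1 = [1 0 0 -8; 0 1 0 8; 0 0 3/2 8; 0 0 0 1]
T4·…·T1 = [1 0 0 -2; 0 1 0 4; 0 0 3/2 7; 0 0 0 1]
T5·…·T1 = [-3 0 0 6; 0 1/2 0 2; 0 0 9/4 21/2; 0 0 0 1]
det M = -27/8; M⁻¹ = [-1/3 0 0 2; 0 2 0 -4; 0 0 4/9 -14/3; 0 0 0 1]
M⁻¹ · (9, 9/2, 6)ᵀ = (-1, 5, -2)ᵀ

p = (-1, 5, -2)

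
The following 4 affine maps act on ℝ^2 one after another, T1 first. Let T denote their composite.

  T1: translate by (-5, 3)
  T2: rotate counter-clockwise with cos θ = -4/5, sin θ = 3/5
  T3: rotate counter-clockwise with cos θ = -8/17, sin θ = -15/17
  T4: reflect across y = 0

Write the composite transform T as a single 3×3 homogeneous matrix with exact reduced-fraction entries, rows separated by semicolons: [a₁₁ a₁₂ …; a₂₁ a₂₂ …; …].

T1 = [1 0 -5; 0 1 3; 0 0 1]
T2·T1 = [-4/5 -3/5 11/5; 3/5 -4/5 -27/5; 0 0 1]
T3·…·T1 = [77/85 -36/85 -29/5; 36/85 77/85 3/5; 0 0 1]
T4·…·T1 = [77/85 -36/85 -29/5; -36/85 -77/85 -3/5; 0 0 1]

T = [77/85 -36/85 -29/5; -36/85 -77/85 -3/5; 0 0 1]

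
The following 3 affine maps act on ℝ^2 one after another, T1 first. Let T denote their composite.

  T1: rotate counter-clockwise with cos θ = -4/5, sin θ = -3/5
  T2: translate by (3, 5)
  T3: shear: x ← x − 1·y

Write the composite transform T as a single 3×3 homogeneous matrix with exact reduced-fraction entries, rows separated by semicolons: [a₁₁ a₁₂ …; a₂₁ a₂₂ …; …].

T1 = [-4/5 3/5 0; -3/5 -4/5 0; 0 0 1]
T2·T1 = [-4/5 3/5 3; -3/5 -4/5 5; 0 0 1]
T3·…·T1 = [-1/5 7/5 -2; -3/5 -4/5 5; 0 0 1]

T = [-1/5 7/5 -2; -3/5 -4/5 5; 0 0 1]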